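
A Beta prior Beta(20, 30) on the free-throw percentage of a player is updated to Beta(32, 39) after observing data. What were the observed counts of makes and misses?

12 makes and 9 misses

A Beta(α, β) prior with s successes and f failures in binomial data gives a Beta(α+s, β+f) posterior.
Match parameters: s=32−20=12, f=39−30=9.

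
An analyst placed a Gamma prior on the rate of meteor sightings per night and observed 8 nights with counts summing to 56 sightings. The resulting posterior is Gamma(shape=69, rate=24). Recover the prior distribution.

Gamma–Poisson conjugacy: posterior shape = α + Σxᵢ, posterior rate = β + n.
So α = 69 − 56 = 13 and β = 24 − 8 = 16.

Gamma(shape=13, rate=16)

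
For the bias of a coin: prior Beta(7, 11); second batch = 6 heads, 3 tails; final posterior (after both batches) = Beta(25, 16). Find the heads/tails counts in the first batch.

Because Beta–binomial updating is additive in the counts, the combined data contributed (α_post−α_prior, β_post−β_prior) successes and failures.
Total across both batches: 25−7=18 heads, 16−11=5 tails.
Subtract the second batch: 18−6=12 heads and 5−3=2 tails.

12 heads and 2 tails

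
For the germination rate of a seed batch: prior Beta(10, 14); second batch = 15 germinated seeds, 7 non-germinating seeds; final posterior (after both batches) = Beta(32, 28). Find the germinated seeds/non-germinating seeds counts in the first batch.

Because Beta–binomial updating is additive in the counts, the combined data contributed (α_post−α_prior, β_post−β_prior) successes and failures.
Total across both batches: 32−10=22 germinated seeds, 28−14=14 non-germinating seeds.
Subtract the second batch: 22−15=7 germinated seeds and 14−7=7 non-germinating seeds.

7 germinated seeds and 7 non-germinating seeds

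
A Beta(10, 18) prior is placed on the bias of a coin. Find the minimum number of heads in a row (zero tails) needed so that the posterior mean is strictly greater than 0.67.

k = 27

After k heads and 0 tails the posterior is Beta(10+k, 18), with mean (10+k)/(10+18+k).
Set (10+k)/(28+k) > 0.67 and solve: k > (0.67·28 − 10)/(1 − 0.67) = 26.545.
The smallest integer exceeding 26.545 is 27.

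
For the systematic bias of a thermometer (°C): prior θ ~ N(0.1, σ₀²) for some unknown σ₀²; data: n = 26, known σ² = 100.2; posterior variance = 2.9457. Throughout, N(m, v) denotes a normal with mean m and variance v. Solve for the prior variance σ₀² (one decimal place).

Posterior precision equals prior precision plus data precision: 1/σ_n² = 1/σ₀² + n/σ².
So 1/σ₀² = 1/2.9457 − 26/100.2 = 0.339478 − 0.259481 = 0.079997.
Hence σ₀² = 1/0.079997 ≈ 12.5.

σ₀² = 12.5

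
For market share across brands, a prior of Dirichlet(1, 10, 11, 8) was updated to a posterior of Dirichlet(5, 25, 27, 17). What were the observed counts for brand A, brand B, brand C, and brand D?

For a Dirichlet(α) prior with multinomial counts c, the posterior is Dirichlet(α + c) componentwise.
Counts are posterior − prior componentwise: 5−1=4, 25−10=15, 27−11=16, 17−8=9.

counts (4, 15, 16, 9)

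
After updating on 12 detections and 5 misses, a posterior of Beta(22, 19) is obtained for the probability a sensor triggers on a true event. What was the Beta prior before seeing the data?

Beta is conjugate to the binomial likelihood: posterior = Beta(a+s, b+f).
So a = 22 − 12 = 10 and b = 19 − 5 = 14.

Beta(10, 14)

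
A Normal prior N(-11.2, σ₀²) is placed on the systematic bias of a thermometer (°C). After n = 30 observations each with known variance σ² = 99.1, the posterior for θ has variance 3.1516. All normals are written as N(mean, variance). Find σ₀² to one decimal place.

Posterior precision equals prior precision plus data precision: 1/σ_n² = 1/σ₀² + n/σ².
So 1/σ₀² = 1/3.1516 − 30/99.1 = 0.317299 − 0.302725 = 0.014574.
Hence σ₀² = 1/0.014574 ≈ 68.6.

σ₀² = 68.6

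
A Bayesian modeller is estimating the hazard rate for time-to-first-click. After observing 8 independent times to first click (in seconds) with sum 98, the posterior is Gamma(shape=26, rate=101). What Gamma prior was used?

Gamma–exponential conjugacy: posterior shape = α + n, posterior rate = β + Σtᵢ.
So α = 26 − 8 = 18 and β = 101 − 98 = 3.

Gamma(shape=18, rate=3)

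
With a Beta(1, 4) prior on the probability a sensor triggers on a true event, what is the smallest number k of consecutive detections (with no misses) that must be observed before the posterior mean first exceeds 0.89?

After k detections and 0 misses the posterior is Beta(1+k, 4), with mean (1+k)/(1+4+k).
Set (1+k)/(5+k) > 0.89 and solve: k > (0.89·5 − 1)/(1 − 0.89) = 31.364.
The smallest integer exceeding 31.364 is 32, and checking k=32: (33)/(37) = 0.8919 > 0.89.

k = 32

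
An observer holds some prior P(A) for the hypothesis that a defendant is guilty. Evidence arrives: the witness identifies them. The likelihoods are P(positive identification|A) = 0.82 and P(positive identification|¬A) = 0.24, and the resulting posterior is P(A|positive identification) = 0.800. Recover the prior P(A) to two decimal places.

P(A) = 0.54

Bayes' rule in odds form gives O(A|E) = O(A)·[P(E|A)/P(E|¬A)], hence O(A) = O(A|E)/LR.
Posterior odds = 0.800/(1−0.800) = 4.0000. LR = 0.82/0.24 = 3.4167.
Prior odds = 4.0000/3.4167 = 1.1707, so P(A) = 1.1707/(1+1.1707) ≈ 0.54.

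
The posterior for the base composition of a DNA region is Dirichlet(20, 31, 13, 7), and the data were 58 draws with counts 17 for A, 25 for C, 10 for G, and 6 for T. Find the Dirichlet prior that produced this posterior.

Dirichlet(3, 6, 3, 1)

For a Dirichlet(α) prior with multinomial counts c, the posterior is Dirichlet(α + c) componentwise.
Subtract each count from the matching posterior parameter: 20−17=3, 31−25=6, 13−10=3, 7−6=1.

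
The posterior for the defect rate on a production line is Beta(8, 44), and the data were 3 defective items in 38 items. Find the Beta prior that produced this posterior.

Beta(5, 9)

Beta is conjugate to the binomial likelihood: posterior = Beta(a+s, b+f).
So a = 8 − 3 = 5 and b = 44 − 35 = 9.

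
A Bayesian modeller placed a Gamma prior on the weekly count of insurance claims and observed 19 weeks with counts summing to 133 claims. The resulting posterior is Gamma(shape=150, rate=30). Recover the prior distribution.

Gamma(shape=17, rate=11)

A Gamma(α, β) prior (rate parametrization) on a Poisson rate with n observations summing to S gives posterior Gamma(α+S, β+n).
So α = 150 − 133 = 17 and β = 30 − 19 = 11.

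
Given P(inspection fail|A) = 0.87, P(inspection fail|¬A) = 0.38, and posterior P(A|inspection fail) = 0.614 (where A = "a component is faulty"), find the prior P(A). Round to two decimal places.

In odds form, posterior odds = prior odds × likelihood ratio, so prior odds = posterior odds ÷ LR.
Posterior odds = 0.614/(1−0.614) = 1.5907. LR = 0.87/0.38 = 2.2895.
Prior odds = 1.5907/2.2895 = 0.6948, so P(A) = 0.6948/(1+0.6948) ≈ 0.41.

P(A) = 0.41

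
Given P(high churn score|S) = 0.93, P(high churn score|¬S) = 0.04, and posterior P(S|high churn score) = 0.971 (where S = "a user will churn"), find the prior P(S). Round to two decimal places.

P(S) = 0.59

Bayes' rule in odds form gives O(S|E) = O(S)·[P(E|S)/P(E|¬S)], hence O(S) = O(S|E)/LR.
Posterior odds = 0.971/(1−0.971) = 33.4828. LR = 0.93/0.04 = 23.2500.
Prior odds = 33.4828/23.2500 = 1.4401, so P(S) = 1.4401/(1+1.4401) ≈ 0.59.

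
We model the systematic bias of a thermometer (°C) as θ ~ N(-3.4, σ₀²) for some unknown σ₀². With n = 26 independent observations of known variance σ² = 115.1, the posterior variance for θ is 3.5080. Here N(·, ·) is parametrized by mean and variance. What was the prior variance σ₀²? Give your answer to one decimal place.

For the Normal–Normal model with known σ², precisions add: τ_n = τ₀ + n/σ².
So 1/σ₀² = 1/3.5080 − 26/115.1 = 0.285063 − 0.225891 = 0.059172.
Hence σ₀² = 1/0.059172 ≈ 16.9.

σ₀² = 16.9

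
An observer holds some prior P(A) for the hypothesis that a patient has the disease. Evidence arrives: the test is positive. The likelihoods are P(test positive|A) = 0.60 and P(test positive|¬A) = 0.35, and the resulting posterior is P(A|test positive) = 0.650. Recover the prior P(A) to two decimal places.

P(A) = 0.52

Bayes' rule in odds form gives O(A|E) = O(A)·[P(E|A)/P(E|¬A)], hence O(A) = O(A|E)/LR.
Posterior odds = 0.650/(1−0.650) = 1.8571. LR = 0.60/0.35 = 1.7143.
Prior odds = 1.8571/1.7143 = 1.0833, so P(A) = 1.0833/(1+1.0833) ≈ 0.52.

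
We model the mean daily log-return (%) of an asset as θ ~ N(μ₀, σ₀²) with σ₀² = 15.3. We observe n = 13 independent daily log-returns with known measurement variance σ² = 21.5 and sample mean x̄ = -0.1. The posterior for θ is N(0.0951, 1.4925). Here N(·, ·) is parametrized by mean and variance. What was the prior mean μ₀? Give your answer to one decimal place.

With known observation variance, the Normal–Normal posterior has precision τ_n = τ₀ + n/σ² and mean μ_n = (τ₀μ₀ + (n/σ²)x̄)/τ_n.
Here τ₀ = 1/15.3 = 0.065359 and τ_data = 13/21.5 = 0.604651, so τ_n = 0.670010.
Rearranging for μ₀: μ₀ = (μ_n·τ_n − τ_data·x̄)/τ₀ = (0.0951·0.670010 − 0.604651·-0.1) / 0.065359 = 0.124183/0.065359 ≈ 1.9.

μ₀ = 1.9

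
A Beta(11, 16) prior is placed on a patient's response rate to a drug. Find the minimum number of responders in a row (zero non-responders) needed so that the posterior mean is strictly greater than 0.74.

After k responders and 0 non-responders the posterior is Beta(11+k, 16), with mean (11+k)/(11+16+k).
Set (11+k)/(27+k) > 0.74 and solve: k > (0.74·27 − 11)/(1 − 0.74) = 34.538.
The smallest integer exceeding 34.538 is 35.

k = 35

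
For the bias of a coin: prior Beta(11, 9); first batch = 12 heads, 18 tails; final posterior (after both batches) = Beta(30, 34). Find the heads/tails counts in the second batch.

7 heads and 7 tails

Because Beta–binomial updating is additive in the counts, the combined data contributed (α_post−α_prior, β_post−β_prior) successes and failures.
Total across both batches: 30−11=19 heads, 34−9=25 tails.
Subtract the first batch: 19−12=7 heads and 25−18=7 tails.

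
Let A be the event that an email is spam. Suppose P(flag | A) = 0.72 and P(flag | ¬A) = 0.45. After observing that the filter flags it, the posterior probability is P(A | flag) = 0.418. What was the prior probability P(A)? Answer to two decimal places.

P(A) = 0.31

Bayes' rule in odds form gives O(A|E) = O(A)·[P(E|A)/P(E|¬A)], hence O(A) = O(A|E)/LR.
Posterior odds = 0.418/(1−0.418) = 0.7182. LR = 0.72/0.45 = 1.6000.
Prior odds = 0.7182/1.6000 = 0.4489, so P(A) = 0.4489/(1+0.4489) ≈ 0.31.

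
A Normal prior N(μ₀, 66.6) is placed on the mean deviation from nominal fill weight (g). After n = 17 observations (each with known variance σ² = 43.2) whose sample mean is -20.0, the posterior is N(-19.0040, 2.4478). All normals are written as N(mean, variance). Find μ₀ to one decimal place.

μ₀ = 7.1

With known observation variance, the Normal–Normal posterior has precision τ_n = τ₀ + n/σ² and mean μ_n = (τ₀μ₀ + (n/σ²)x̄)/τ_n.
Here τ₀ = 1/66.6 = 0.015015 and τ_data = 17/43.2 = 0.393519, so τ_n = 0.408534.
Rearranging for μ₀: μ₀ = (μ_n·τ_n − τ_data·x̄)/τ₀ = (-19.0040·0.408534 − 0.393519·-20.0) / 0.015015 = 0.106600/0.015015 ≈ 7.1.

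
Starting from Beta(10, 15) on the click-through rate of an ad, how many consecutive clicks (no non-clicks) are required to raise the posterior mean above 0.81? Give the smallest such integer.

k = 54

After k clicks and 0 non-clicks the posterior is Beta(10+k, 15), with mean (10+k)/(10+15+k).
Set (10+k)/(25+k) > 0.81 and solve: k > (0.81·25 − 10)/(1 − 0.81) = 53.947.
The smallest integer exceeding 53.947 is 54.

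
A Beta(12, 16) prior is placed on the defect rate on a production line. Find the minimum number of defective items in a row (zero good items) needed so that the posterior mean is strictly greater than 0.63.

k = 16

After k defective items and 0 good items the posterior is Beta(12+k, 16), with mean (12+k)/(12+16+k).
Set (12+k)/(28+k) > 0.63 and solve: k > (0.63·28 − 12)/(1 − 0.63) = 15.243.
The smallest integer exceeding 15.243 is 16.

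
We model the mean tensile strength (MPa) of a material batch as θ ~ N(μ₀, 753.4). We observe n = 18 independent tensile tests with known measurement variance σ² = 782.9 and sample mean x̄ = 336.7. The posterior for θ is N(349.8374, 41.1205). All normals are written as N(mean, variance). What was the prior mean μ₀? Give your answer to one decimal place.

μ₀ = 577.4

The posterior mean is a precision-weighted average: μ_n = (τ₀μ₀ + τ_data·x̄)/(τ₀+τ_data), with τ₀=1/σ₀² and τ_data=n/σ².
Here τ₀ = 1/753.4 = 0.001327 and τ_data = 18/782.9 = 0.022991, so τ_n = 0.024318.
Rearranging for μ₀: μ₀ = (μ_n·τ_n − τ_data·x̄)/τ₀ = (349.8374·0.024318 − 0.022991·336.7) / 0.001327 = 0.766276/0.001327 ≈ 577.4.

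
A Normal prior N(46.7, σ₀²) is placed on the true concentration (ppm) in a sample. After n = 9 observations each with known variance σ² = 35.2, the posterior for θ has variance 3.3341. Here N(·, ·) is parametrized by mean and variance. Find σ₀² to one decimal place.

σ₀² = 22.6

Posterior precision equals prior precision plus data precision: 1/σ_n² = 1/σ₀² + n/σ².
So 1/σ₀² = 1/3.3341 − 9/35.2 = 0.299931 − 0.255682 = 0.044249.
Hence σ₀² = 1/0.044249 ≈ 22.6.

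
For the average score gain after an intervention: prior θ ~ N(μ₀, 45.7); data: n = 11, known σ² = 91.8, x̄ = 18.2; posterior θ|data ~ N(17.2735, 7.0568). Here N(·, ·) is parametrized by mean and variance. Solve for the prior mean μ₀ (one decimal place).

With known observation variance, the Normal–Normal posterior has precision τ_n = τ₀ + n/σ² and mean μ_n = (τ₀μ₀ + (n/σ²)x̄)/τ_n.
Here τ₀ = 1/45.7 = 0.021882 and τ_data = 11/91.8 = 0.119826, so τ_n = 0.141708.
Rearranging for μ₀: μ₀ = (μ_n·τ_n − τ_data·x̄)/τ₀ = (17.2735·0.141708 − 0.119826·18.2) / 0.021882 = 0.266960/0.021882 ≈ 12.2.

μ₀ = 12.2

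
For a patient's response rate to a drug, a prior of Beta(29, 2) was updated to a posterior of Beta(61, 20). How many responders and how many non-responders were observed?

A Beta(α, β) prior with s successes and f failures in binomial data gives a Beta(α+s, β+f) posterior.
Match parameters: s=61−29=32, f=20−2=18.

32 responders and 18 non-responders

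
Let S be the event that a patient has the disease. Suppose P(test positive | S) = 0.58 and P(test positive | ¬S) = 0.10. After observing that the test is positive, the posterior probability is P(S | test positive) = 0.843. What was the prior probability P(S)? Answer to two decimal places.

P(S) = 0.48

Bayes' rule in odds form gives O(S|E) = O(S)·[P(E|S)/P(E|¬S)], hence O(S) = O(S|E)/LR.
Posterior odds = 0.843/(1−0.843) = 5.3694. LR = 0.58/0.10 = 5.8000.
Prior odds = 5.3694/5.8000 = 0.9258, so P(S) = 0.9258/(1+0.9258) ≈ 0.48.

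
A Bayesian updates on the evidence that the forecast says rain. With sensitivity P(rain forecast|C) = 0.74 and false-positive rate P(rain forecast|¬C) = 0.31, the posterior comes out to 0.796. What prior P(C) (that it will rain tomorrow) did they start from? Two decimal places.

P(C) = 0.62

In odds form, posterior odds = prior odds × likelihood ratio, so prior odds = posterior odds ÷ LR.
Posterior odds = 0.796/(1−0.796) = 3.9020. LR = 0.74/0.31 = 2.3871.
Prior odds = 3.9020/2.3871 = 1.6346, so P(C) = 1.6346/(1+1.6346) ≈ 0.62.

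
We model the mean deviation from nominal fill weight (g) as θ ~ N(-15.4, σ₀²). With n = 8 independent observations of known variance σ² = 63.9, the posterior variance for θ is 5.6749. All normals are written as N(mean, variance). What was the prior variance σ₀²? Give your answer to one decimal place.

σ₀² = 19.6

Posterior precision equals prior precision plus data precision: 1/σ_n² = 1/σ₀² + n/σ².
So 1/σ₀² = 1/5.6749 − 8/63.9 = 0.176215 − 0.125196 = 0.051019.
Hence σ₀² = 1/0.051019 ≈ 19.6.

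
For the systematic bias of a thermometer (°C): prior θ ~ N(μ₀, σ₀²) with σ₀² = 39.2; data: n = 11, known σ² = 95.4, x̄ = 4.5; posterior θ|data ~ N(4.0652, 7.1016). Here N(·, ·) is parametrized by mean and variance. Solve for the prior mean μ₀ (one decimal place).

With known observation variance, the Normal–Normal posterior has precision τ_n = τ₀ + n/σ² and mean μ_n = (τ₀μ₀ + (n/σ²)x̄)/τ_n.
Here τ₀ = 1/39.2 = 0.025510 and τ_data = 11/95.4 = 0.115304, so τ_n = 0.140814.
Rearranging for μ₀: μ₀ = (μ_n·τ_n − τ_data·x̄)/τ₀ = (4.0652·0.140814 − 0.115304·4.5) / 0.025510 = 0.053569/0.025510 ≈ 2.1.

μ₀ = 2.1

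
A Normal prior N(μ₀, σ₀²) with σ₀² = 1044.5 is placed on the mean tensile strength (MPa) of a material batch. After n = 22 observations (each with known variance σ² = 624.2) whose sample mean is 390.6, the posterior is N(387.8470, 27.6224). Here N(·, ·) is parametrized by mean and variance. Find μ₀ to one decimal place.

μ₀ = 286.5

With known observation variance, the Normal–Normal posterior has precision τ_n = τ₀ + n/σ² and mean μ_n = (τ₀μ₀ + (n/σ²)x̄)/τ_n.
Here τ₀ = 1/1044.5 = 0.000957 and τ_data = 22/624.2 = 0.035245, so τ_n = 0.036202.
Rearranging for μ₀: μ₀ = (μ_n·τ_n − τ_data·x̄)/τ₀ = (387.8470·0.036202 − 0.035245·390.6) / 0.000957 = 0.274140/0.000957 ≈ 286.5.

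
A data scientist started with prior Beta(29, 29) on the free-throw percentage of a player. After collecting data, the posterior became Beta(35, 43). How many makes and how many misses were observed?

A Beta(a, b) prior with s successes and f failures in binomial data gives a Beta(a+s, b+f) posterior.
So s = 35 − 29 = 6 and f = 43 − 29 = 14.

6 makes and 14 misses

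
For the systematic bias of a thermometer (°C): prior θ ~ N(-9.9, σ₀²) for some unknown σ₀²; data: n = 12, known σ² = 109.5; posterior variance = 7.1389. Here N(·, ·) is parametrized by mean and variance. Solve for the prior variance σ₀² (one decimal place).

σ₀² = 32.8

For the Normal–Normal model with known σ², precisions add: τ_n = τ₀ + n/σ².
So 1/σ₀² = 1/7.1389 − 12/109.5 = 0.140078 − 0.109589 = 0.030489.
Hence σ₀² = 1/0.030489 ≈ 32.8.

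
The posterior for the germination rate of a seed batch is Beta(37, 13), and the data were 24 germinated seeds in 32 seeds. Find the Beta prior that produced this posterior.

Beta(13, 5)

Beta is conjugate to the binomial likelihood: posterior = Beta(a+s, b+f).
So a = 37 − 24 = 13 and b = 13 − 8 = 5.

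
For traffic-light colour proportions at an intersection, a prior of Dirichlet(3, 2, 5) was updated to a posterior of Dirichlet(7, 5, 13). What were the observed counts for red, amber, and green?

counts (4, 3, 8)

For a Dirichlet(α) prior with multinomial counts c, the posterior is Dirichlet(α + c) componentwise.
Counts are posterior − prior componentwise: 7−3=4, 5−2=3, 13−5=8.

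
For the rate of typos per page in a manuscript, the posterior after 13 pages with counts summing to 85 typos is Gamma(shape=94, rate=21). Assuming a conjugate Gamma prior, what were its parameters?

Gamma(shape=9, rate=8)

A Gamma(α, β) prior (rate parametrization) on a Poisson rate with n observations summing to S gives posterior Gamma(α+S, β+n).
So α = 94 − 85 = 9 and β = 21 − 13 = 8.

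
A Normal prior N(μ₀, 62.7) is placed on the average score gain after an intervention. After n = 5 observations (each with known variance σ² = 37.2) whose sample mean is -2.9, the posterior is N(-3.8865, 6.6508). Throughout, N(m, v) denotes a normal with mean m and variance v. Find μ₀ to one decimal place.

The posterior mean is a precision-weighted average: μ_n = (τ₀μ₀ + τ_data·x̄)/(τ₀+τ_data), with τ₀=1/σ₀² and τ_data=n/σ².
Here τ₀ = 1/62.7 = 0.015949 and τ_data = 5/37.2 = 0.134409, so τ_n = 0.150358.
Rearranging for μ₀: μ₀ = (μ_n·τ_n − τ_data·x̄)/τ₀ = (-3.8865·0.150358 − 0.134409·-2.9) / 0.015949 = -0.194580/0.015949 ≈ -12.2.

μ₀ = -12.2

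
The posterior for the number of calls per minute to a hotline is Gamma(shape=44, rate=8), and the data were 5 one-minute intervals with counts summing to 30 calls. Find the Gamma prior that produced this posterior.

Gamma–Poisson conjugacy: posterior shape = α + Σxᵢ, posterior rate = β + n.
So α = 44 − 30 = 14 and β = 8 − 5 = 3.

Gamma(shape=14, rate=3)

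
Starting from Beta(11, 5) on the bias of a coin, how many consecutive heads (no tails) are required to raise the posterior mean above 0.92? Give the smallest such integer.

After k heads and 0 tails the posterior is Beta(11+k, 5), with mean (11+k)/(11+5+k).
Set (11+k)/(16+k) > 0.92 and solve: k > (0.92·16 − 11)/(1 − 0.92) = 46.500.
The smallest integer exceeding 46.500 is 47.

k = 47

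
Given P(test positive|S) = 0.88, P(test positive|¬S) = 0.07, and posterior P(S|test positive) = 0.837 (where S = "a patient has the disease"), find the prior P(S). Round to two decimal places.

Bayes' rule in odds form gives O(S|E) = O(S)·[P(E|S)/P(E|¬S)], hence O(S) = O(S|E)/LR.
Posterior odds = 0.837/(1−0.837) = 5.1350. LR = 0.88/0.07 = 12.5714.
Prior odds = 5.1350/12.5714 = 0.4085, so P(S) = 0.4085/(1+0.4085) ≈ 0.29.

P(S) = 0.29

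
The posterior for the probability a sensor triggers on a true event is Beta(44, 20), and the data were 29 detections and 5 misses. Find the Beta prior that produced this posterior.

Under Beta–binomial conjugacy the posterior parameters are (α+s, β+f).
So α = 44 − 29 = 15 and β = 20 − 5 = 15.

Beta(15, 15)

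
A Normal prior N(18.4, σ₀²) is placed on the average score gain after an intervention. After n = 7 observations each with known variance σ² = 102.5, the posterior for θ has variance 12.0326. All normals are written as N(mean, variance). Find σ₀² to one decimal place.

σ₀² = 67.5

Posterior precision equals prior precision plus data precision: 1/σ_n² = 1/σ₀² + n/σ².
So 1/σ₀² = 1/12.0326 − 7/102.5 = 0.083108 − 0.068293 = 0.014815.
Hence σ₀² = 1/0.014815 ≈ 67.5.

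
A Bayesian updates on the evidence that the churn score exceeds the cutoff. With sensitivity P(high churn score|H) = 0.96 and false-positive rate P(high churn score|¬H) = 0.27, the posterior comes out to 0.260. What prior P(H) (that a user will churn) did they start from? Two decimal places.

P(H) = 0.09

In odds form, posterior odds = prior odds × likelihood ratio, so prior odds = posterior odds ÷ LR.
Posterior odds = 0.260/(1−0.260) = 0.3514. LR = 0.96/0.27 = 3.5556.
Prior odds = 0.3514/3.5556 = 0.0988, so P(H) = 0.0988/(1+0.0988) ≈ 0.09.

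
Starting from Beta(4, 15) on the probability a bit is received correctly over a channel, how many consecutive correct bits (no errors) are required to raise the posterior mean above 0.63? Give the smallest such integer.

k = 22

After k correct bits and 0 errors the posterior is Beta(4+k, 15), with mean (4+k)/(4+15+k).
Set (4+k)/(19+k) > 0.63 and solve: k > (0.63·19 − 4)/(1 − 0.63) = 21.541.
The smallest integer exceeding 21.541 is 22.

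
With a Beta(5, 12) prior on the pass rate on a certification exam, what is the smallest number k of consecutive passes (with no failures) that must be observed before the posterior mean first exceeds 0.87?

k = 76

After k passes and 0 failures the posterior is Beta(5+k, 12), with mean (5+k)/(5+12+k).
Set (5+k)/(17+k) > 0.87 and solve: k > (0.87·17 − 5)/(1 − 0.87) = 75.308.
The smallest integer exceeding 75.308 is 76.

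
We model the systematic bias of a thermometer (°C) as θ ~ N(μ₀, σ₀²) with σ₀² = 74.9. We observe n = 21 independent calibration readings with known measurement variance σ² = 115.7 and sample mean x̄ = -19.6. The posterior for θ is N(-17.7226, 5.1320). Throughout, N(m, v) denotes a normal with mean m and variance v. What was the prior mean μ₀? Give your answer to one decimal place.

With known observation variance, the Normal–Normal posterior has precision τ_n = τ₀ + n/σ² and mean μ_n = (τ₀μ₀ + (n/σ²)x̄)/τ_n.
Here τ₀ = 1/74.9 = 0.013351 and τ_data = 21/115.7 = 0.181504, so τ_n = 0.194855.
Rearranging for μ₀: μ₀ = (μ_n·τ_n − τ_data·x̄)/τ₀ = (-17.7226·0.194855 − 0.181504·-19.6) / 0.013351 = 0.104141/0.013351 ≈ 7.8.

μ₀ = 7.8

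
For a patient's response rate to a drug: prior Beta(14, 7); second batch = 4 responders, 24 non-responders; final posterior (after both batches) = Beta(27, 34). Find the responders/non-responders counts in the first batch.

9 responders and 3 non-responders

Because Beta–binomial updating is additive in the counts, the combined data contributed (α_post−α_prior, β_post−β_prior) successes and failures.
Total across both batches: 27−14=13 responders, 34−7=27 non-responders.
Subtract the second batch: 13−4=9 responders and 27−24=3 non-responders.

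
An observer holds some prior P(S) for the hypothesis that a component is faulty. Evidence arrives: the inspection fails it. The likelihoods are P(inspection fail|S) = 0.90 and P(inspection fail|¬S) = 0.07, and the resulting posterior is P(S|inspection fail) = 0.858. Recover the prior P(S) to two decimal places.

P(S) = 0.32

In odds form, posterior odds = prior odds × likelihood ratio, so prior odds = posterior odds ÷ LR.
Posterior odds = 0.858/(1−0.858) = 6.0423. LR = 0.90/0.07 = 12.8571.
Prior odds = 6.0423/12.8571 = 0.4700, so P(S) = 0.4700/(1+0.4700) ≈ 0.32.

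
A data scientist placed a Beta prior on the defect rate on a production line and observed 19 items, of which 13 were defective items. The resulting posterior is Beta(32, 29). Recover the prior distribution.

Under Beta–binomial conjugacy the posterior parameters are (α+s, β+f).
So α = 32 − 13 = 19 and β = 29 − 6 = 23.

Beta(19, 23)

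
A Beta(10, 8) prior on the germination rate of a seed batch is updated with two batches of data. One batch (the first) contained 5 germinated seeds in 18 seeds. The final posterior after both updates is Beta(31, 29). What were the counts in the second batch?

16 germinated seeds and 8 non-germinating seeds

Sequential conjugate updates are equivalent to a single update on the pooled data, so total successes = posterior α − prior α and total failures = posterior β − prior β.
Total across both batches: 31−10=21 germinated seeds, 29−8=21 non-germinating seeds.
Subtract the first batch: 21−5=16 germinated seeds and 21−13=8 non-germinating seeds.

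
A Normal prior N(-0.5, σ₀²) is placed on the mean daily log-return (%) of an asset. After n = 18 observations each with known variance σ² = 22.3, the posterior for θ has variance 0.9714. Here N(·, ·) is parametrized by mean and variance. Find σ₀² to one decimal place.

For the Normal–Normal model with known σ², precisions add: τ_n = τ₀ + n/σ².
So 1/σ₀² = 1/0.9714 − 18/22.3 = 1.029442 − 0.807175 = 0.222267.
Hence σ₀² = 1/0.222267 ≈ 4.5.

σ₀² = 4.5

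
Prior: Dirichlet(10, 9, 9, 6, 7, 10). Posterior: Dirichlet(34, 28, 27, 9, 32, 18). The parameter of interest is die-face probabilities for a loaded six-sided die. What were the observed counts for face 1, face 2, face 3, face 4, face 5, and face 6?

For a Dirichlet(α) prior with multinomial counts c, the posterior is Dirichlet(α + c) componentwise.
Counts are posterior − prior componentwise: 34−10=24, 28−9=19, 27−9=18, 9−6=3, 32−7=25, 18−10=8.

counts (24, 19, 18, 3, 25, 8)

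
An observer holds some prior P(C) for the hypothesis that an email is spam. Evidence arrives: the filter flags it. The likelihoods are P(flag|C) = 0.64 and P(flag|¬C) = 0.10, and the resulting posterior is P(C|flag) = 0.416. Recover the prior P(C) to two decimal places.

P(C) = 0.10

In odds form, posterior odds = prior odds × likelihood ratio, so prior odds = posterior odds ÷ LR.
Posterior odds = 0.416/(1−0.416) = 0.7123. LR = 0.64/0.10 = 6.4000.
Prior odds = 0.7123/6.4000 = 0.1113, so P(C) = 0.1113/(1+0.1113) ≈ 0.10.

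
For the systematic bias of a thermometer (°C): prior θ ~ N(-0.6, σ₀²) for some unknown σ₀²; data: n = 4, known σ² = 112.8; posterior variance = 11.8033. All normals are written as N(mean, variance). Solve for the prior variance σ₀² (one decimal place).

For the Normal–Normal model with known σ², precisions add: τ_n = τ₀ + n/σ².
So 1/σ₀² = 1/11.8033 − 4/112.8 = 0.084722 − 0.035461 = 0.049261.
Hence σ₀² = 1/0.049261 ≈ 20.3.

σ₀² = 20.3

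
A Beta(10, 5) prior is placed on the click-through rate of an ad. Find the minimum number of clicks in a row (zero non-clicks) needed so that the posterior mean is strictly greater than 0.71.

After k clicks and 0 non-clicks the posterior is Beta(10+k, 5), with mean (10+k)/(10+5+k).
Set (10+k)/(15+k) > 0.71 and solve: k > (0.71·15 − 10)/(1 − 0.71) = 2.241.
The smallest integer exceeding 2.241 is 3, and checking k=3: (13)/(18) = 0.7222 > 0.71.

k = 3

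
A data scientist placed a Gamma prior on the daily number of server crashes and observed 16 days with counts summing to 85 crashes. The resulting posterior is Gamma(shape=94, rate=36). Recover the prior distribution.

Gamma–Poisson conjugacy: posterior shape = α + Σxᵢ, posterior rate = β + n.
So α = 94 − 85 = 9 and β = 36 − 16 = 20.

Gamma(shape=9, rate=20)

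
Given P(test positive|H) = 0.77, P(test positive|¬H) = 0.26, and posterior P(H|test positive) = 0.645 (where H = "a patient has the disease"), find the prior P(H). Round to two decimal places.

P(H) = 0.38

In odds form, posterior odds = prior odds × likelihood ratio, so prior odds = posterior odds ÷ LR.
Posterior odds = 0.645/(1−0.645) = 1.8169. LR = 0.77/0.26 = 2.9615.
Prior odds = 1.8169/2.9615 = 0.6135, so P(H) = 0.6135/(1+0.6135) ≈ 0.38.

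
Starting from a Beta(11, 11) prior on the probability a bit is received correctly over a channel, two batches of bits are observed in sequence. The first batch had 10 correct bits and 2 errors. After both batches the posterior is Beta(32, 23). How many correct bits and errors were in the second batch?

Because Beta–binomial updating is additive in the counts, the combined data contributed (α_post−α_prior, β_post−β_prior) successes and failures.
Total across both batches: 32−11=21 correct bits, 23−11=12 errors.
Subtract the first batch: 21−10=11 correct bits and 12−2=10 errors.

11 correct bits and 10 errors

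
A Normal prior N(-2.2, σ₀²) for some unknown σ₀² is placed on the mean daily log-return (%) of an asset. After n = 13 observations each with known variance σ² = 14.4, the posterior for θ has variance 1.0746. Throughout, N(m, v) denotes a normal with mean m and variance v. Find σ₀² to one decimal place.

For the Normal–Normal model with known σ², precisions add: τ_n = τ₀ + n/σ².
So 1/σ₀² = 1/1.0746 − 13/14.4 = 0.930579 − 0.902778 = 0.027801.
Hence σ₀² = 1/0.027801 ≈ 36.0.

σ₀² = 36.0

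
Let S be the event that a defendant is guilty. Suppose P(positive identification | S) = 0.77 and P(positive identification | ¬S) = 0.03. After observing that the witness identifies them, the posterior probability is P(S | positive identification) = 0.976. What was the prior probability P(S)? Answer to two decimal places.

In odds form, posterior odds = prior odds × likelihood ratio, so prior odds = posterior odds ÷ LR.
Posterior odds = 0.976/(1−0.976) = 40.6667. LR = 0.77/0.03 = 25.6667.
Prior odds = 40.6667/25.6667 = 1.5844, so P(S) = 1.5844/(1+1.5844) ≈ 0.61.

P(S) = 0.61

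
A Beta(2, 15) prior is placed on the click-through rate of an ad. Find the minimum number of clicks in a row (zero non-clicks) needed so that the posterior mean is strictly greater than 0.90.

After k clicks and 0 non-clicks the posterior is Beta(2+k, 15), with mean (2+k)/(2+15+k).
Set (2+k)/(17+k) > 0.90 and solve: k > (0.90·17 − 2)/(1 − 0.90) = 133.000.
The smallest integer exceeding 133.000 is 134, and checking k=134: (136)/(151) = 0.9007 > 0.90.

k = 134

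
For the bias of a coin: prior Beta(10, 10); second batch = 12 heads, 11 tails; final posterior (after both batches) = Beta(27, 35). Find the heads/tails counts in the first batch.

Because Beta–binomial updating is additive in the counts, the combined data contributed (α_post−α_prior, β_post−β_prior) successes and failures.
Total across both batches: 27−10=17 heads, 35−10=25 tails.
Subtract the second batch: 17−12=5 heads and 25−11=14 tails.

5 heads and 14 tails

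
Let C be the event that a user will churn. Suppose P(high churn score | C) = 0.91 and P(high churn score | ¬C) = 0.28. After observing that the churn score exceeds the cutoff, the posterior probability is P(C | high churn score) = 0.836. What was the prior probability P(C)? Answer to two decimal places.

In odds form, posterior odds = prior odds × likelihood ratio, so prior odds = posterior odds ÷ LR.
Posterior odds = 0.836/(1−0.836) = 5.0976. LR = 0.91/0.28 = 3.2500.
Prior odds = 5.0976/3.2500 = 1.5685, so P(C) = 1.5685/(1+1.5685) ≈ 0.61.

P(C) = 0.61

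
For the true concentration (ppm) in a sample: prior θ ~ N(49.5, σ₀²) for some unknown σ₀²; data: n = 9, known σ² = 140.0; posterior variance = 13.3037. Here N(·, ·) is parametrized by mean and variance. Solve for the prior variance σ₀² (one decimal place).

σ₀² = 91.9

Posterior precision equals prior precision plus data precision: 1/σ_n² = 1/σ₀² + n/σ².
So 1/σ₀² = 1/13.3037 − 9/140.0 = 0.075167 − 0.064286 = 0.010881.
Hence σ₀² = 1/0.010881 ≈ 91.9.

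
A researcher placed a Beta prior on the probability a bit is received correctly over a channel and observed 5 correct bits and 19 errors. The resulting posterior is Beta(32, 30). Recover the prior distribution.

Under Beta–binomial conjugacy the posterior parameters are (a+s, b+f).
Subtract the data counts: 32−5=27, 30−19=11.

Beta(27, 11)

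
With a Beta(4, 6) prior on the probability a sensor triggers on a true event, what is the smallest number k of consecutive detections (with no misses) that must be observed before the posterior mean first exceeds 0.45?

k = 1

After k detections and 0 misses the posterior is Beta(4+k, 6), with mean (4+k)/(4+6+k).
Set (4+k)/(10+k) > 0.45 and solve: k > (0.45·10 − 4)/(1 − 0.45) = 0.909.
The smallest integer exceeding 0.909 is 1, and checking k=1: (5)/(11) = 0.4545 > 0.45.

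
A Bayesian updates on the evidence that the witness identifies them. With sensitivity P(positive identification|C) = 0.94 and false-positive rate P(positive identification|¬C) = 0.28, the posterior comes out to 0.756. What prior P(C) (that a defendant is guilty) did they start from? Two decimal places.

Bayes' rule in odds form gives O(C|E) = O(C)·[P(E|C)/P(E|¬C)], hence O(C) = O(C|E)/LR.
Posterior odds = 0.756/(1−0.756) = 3.0984. LR = 0.94/0.28 = 3.3571.
Prior odds = 3.0984/3.3571 = 0.9229, so P(C) = 0.9229/(1+0.9229) ≈ 0.48.

P(C) = 0.48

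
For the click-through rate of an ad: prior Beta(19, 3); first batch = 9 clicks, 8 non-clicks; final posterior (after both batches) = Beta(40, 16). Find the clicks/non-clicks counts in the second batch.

Because Beta–binomial updating is additive in the counts, the combined data contributed (α_post−α_prior, β_post−β_prior) successes and failures.
Total across both batches: 40−19=21 clicks, 16−3=13 non-clicks.
Subtract the first batch: 21−9=12 clicks and 13−8=5 non-clicks.

12 clicks and 5 non-clicks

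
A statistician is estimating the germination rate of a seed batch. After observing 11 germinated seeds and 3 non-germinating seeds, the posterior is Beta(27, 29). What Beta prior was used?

A Beta(α, β) prior with s successes and f failures in binomial data gives a Beta(α+s, β+f) posterior.
Subtract the data counts: 27−11=16, 29−3=26.

Beta(16, 26)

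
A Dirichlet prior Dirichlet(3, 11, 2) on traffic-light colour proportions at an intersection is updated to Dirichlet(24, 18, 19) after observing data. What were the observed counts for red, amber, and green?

counts (21, 7, 17)

For a Dirichlet(α) prior with multinomial counts c, the posterior is Dirichlet(α + c) componentwise.
Counts are posterior − prior componentwise: 24−3=21, 18−11=7, 19−2=17.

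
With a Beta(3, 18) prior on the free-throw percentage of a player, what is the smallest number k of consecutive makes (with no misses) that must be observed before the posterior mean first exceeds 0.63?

k = 28

After k makes and 0 misses the posterior is Beta(3+k, 18), with mean (3+k)/(3+18+k).
Set (3+k)/(21+k) > 0.63 and solve: k > (0.63·21 − 3)/(1 − 0.63) = 27.649.
The smallest integer exceeding 27.649 is 28, and checking k=28: (31)/(49) = 0.6327 > 0.63.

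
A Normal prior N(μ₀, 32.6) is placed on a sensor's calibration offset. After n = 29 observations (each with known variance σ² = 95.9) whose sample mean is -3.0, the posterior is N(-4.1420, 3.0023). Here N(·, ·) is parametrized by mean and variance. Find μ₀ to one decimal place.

μ₀ = -15.4

The posterior mean is a precision-weighted average: μ_n = (τ₀μ₀ + τ_data·x̄)/(τ₀+τ_data), with τ₀=1/σ₀² and τ_data=n/σ².
Here τ₀ = 1/32.6 = 0.030675 and τ_data = 29/95.9 = 0.302398, so τ_n = 0.333073.
Rearranging for μ₀: μ₀ = (μ_n·τ_n − τ_data·x̄)/τ₀ = (-4.1420·0.333073 − 0.302398·-3.0) / 0.030675 = -0.472394/0.030675 ≈ -15.4.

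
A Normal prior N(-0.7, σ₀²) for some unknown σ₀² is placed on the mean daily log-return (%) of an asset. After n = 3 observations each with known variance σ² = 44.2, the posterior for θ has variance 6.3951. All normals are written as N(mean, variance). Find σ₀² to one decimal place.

For the Normal–Normal model with known σ², precisions add: τ_n = τ₀ + n/σ².
So 1/σ₀² = 1/6.3951 − 3/44.2 = 0.156370 − 0.067873 = 0.088497.
Hence σ₀² = 1/0.088497 ≈ 11.3.

σ₀² = 11.3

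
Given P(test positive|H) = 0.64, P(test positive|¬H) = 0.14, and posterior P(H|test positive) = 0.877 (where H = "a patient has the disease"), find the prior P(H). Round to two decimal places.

P(H) = 0.61

In odds form, posterior odds = prior odds × likelihood ratio, so prior odds = posterior odds ÷ LR.
Posterior odds = 0.877/(1−0.877) = 7.1301. LR = 0.64/0.14 = 4.5714.
Prior odds = 7.1301/4.5714 = 1.5597, so P(H) = 1.5597/(1+1.5597) ≈ 0.61.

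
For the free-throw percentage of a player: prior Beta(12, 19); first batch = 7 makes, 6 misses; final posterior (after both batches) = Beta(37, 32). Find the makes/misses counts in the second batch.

Because Beta–binomial updating is additive in the counts, the combined data contributed (α_post−α_prior, β_post−β_prior) successes and failures.
Total across both batches: 37−12=25 makes, 32−19=13 misses.
Subtract the first batch: 25−7=18 makes and 13−6=7 misses.

18 makes and 7 misses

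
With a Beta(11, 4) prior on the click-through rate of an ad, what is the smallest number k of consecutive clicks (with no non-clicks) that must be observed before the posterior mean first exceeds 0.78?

k = 4

After k clicks and 0 non-clicks the posterior is Beta(11+k, 4), with mean (11+k)/(11+4+k).
Set (11+k)/(15+k) > 0.78 and solve: k > (0.78·15 − 11)/(1 − 0.78) = 3.182.
The smallest integer exceeding 3.182 is 4.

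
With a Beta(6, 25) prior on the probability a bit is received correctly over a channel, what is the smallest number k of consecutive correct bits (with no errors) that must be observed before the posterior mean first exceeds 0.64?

After k correct bits and 0 errors the posterior is Beta(6+k, 25), with mean (6+k)/(6+25+k).
Set (6+k)/(31+k) > 0.64 and solve: k > (0.64·31 − 6)/(1 − 0.64) = 38.444.
The smallest integer exceeding 38.444 is 39, and checking k=39: (45)/(70) = 0.6429 > 0.64.

k = 39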